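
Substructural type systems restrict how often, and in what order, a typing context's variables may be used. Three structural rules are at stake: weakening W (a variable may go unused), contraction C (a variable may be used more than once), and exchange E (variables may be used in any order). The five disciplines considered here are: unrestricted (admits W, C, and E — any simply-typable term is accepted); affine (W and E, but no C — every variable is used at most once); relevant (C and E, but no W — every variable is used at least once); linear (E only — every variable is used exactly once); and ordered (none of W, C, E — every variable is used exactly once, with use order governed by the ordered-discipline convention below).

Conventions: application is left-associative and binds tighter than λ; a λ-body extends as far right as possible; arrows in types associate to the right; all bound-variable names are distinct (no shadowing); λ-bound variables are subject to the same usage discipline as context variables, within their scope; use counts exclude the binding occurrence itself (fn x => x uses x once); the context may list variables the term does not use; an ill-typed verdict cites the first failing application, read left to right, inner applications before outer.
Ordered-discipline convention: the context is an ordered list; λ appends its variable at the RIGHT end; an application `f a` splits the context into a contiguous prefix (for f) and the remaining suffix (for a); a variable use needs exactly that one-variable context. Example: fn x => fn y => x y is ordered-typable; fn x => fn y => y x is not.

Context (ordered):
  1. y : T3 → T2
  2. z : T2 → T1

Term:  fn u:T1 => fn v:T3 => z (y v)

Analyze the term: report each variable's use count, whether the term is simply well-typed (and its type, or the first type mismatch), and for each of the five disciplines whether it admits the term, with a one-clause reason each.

variable uses: y: 1×; z: 1×; u (bound): 0×; v (bound): 1×
use order (left to right): z, y, v
typing: the term checks, with type T1 → T3 → T1
ordered ✗ (u left unused)
linear ✗ (u left unused)
affine ✓ (none of y, z, u, v used more than once)
relevant ✗ (u left unused)
unrestricted ✓ (type-checks (T1 → T3 → T1) and nothing is barred)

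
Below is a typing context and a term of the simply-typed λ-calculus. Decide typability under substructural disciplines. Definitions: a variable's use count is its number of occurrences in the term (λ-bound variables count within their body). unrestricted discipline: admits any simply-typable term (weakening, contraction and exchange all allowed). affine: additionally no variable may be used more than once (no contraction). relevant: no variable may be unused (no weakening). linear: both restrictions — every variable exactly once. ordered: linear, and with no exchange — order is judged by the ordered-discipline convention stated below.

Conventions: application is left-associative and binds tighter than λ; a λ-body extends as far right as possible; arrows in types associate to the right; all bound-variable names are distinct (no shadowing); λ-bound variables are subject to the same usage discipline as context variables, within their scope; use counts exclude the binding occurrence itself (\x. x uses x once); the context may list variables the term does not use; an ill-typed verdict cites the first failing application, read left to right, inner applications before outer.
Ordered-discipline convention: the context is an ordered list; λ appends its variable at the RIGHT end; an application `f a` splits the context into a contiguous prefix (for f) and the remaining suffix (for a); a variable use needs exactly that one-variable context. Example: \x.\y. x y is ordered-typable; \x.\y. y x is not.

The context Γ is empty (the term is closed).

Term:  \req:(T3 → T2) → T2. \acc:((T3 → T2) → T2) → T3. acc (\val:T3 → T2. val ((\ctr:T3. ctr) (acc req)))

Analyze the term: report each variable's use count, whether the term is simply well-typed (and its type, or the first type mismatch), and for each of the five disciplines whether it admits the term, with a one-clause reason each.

counts: req [bound]: 1, acc [bound]: 2, val [bound]: 1, ctr [bound]: 1
uses in reading order: acc, val, ctr, acc, req
typing: ✓ — ((T3 → T2) → T2) → (((T3 → T2) → T2) → T3) → T3
ordered: ✗ — uses contraction: acc ×2
linear: ✗ — uses contraction: acc ×2
affine: ✗ — uses contraction: acc ×2
relevant: ✓ — every one of req, acc, val, ctr appears
unrestricted: ✓ — type-checks (((T3 → T2) → T2) → (((T3 → T2) → T2) → T3) → T3) and nothing is barred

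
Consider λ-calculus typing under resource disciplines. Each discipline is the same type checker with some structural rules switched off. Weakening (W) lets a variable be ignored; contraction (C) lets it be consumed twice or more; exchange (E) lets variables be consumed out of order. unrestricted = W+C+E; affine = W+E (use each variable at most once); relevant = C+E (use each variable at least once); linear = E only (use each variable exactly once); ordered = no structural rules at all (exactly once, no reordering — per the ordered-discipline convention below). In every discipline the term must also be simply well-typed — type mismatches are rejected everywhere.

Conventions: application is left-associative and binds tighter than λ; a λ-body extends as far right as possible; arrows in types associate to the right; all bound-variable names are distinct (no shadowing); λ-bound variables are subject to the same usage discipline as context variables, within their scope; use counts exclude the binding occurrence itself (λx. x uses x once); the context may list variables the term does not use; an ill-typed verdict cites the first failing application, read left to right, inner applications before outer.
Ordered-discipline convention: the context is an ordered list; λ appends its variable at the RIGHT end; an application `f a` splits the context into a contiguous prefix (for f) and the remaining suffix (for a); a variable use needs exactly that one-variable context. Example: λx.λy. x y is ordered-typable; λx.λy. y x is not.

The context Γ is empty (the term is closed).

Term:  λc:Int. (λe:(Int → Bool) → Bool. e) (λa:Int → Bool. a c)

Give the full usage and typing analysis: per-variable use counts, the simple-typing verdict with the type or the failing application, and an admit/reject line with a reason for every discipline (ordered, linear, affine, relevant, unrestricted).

use counts: c (bound)=1; e (bound)=1; a (bound)=1
uses in reading order: e, a, c
typing: ✓ — Int → (Int → Bool) → Bool
ordered: ✗ — use order e, a, c needs exchange
linear: ✓ — c, e, a: one use apiece
affine: ✓ — c, e, a: no repeats, contraction unneeded
relevant: ✓ — none of c, e, a goes unused
unrestricted: ✓ — type-checks (Int → (Int → Bool) → Bool) and nothing is barred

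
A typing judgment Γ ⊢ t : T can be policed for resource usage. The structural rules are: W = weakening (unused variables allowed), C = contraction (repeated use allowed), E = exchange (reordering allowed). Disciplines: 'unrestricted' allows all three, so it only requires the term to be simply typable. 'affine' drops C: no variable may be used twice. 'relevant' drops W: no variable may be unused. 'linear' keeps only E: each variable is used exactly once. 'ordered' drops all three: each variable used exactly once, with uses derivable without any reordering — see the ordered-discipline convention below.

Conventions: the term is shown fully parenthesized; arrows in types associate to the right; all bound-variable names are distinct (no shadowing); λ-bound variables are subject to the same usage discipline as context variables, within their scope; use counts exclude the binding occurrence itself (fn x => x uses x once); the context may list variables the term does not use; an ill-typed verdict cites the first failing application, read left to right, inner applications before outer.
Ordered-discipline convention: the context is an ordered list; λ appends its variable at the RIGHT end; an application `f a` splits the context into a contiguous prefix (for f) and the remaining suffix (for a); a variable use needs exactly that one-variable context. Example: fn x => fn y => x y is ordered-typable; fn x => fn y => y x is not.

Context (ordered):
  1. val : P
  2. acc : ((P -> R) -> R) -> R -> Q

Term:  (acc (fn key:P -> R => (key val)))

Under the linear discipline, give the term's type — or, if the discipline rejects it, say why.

term : R -> Q
use counts: val: 1×, acc: 1×, key (λ-bound): 1×
left-to-right use order: acc, key, val
typing: the term checks, with type R -> Q
per-discipline verdicts: ordered ✗ · linear ✓ · affine ✓ · relevant ✓ · unrestricted ✓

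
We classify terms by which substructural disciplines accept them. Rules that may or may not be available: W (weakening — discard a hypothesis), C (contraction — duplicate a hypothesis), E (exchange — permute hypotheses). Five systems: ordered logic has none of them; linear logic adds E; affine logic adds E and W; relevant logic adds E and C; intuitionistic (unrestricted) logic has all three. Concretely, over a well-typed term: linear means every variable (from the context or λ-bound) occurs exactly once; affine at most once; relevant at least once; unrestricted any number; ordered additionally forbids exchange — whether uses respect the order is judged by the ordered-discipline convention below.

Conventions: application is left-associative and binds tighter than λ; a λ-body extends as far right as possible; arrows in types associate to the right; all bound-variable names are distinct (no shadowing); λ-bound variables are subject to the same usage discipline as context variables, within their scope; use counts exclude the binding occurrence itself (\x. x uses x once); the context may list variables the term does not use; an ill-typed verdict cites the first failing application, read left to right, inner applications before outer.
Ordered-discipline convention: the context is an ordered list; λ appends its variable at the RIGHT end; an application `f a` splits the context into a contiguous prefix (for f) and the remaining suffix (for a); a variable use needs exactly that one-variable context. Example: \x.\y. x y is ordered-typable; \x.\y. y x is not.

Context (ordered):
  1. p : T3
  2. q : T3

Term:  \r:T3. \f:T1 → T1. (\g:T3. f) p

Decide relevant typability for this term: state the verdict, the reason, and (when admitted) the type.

no — q, r, g never used (weakening)
usage: p: 1×, q: 0×, r [bound]: 0×, f [bound]: 1×, g [bound]: 0×
uses in reading order: f, p
typing: well-typed at T3 → (T1 → T1) → T1 → T1
across the five disciplines: ordered ✗, linear ✗, affine ✓, relevant ✗, unrestricted ✓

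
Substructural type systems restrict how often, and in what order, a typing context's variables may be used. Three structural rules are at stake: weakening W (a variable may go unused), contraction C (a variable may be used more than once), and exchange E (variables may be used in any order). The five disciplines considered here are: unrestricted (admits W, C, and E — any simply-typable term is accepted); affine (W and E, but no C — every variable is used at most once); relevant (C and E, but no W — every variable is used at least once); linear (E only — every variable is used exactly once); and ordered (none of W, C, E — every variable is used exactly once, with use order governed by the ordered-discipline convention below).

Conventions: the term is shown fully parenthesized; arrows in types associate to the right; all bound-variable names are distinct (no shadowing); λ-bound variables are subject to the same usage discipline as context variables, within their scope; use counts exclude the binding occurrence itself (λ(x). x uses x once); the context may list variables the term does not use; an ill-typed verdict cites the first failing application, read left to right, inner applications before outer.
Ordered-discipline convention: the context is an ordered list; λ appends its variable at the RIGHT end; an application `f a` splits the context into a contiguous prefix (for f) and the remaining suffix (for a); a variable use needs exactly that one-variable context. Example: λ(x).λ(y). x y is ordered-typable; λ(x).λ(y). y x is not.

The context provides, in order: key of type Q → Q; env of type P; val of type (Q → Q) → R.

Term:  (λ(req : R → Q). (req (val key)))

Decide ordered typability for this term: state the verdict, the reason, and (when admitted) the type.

no — env never used (weakening)
use counts: key: 1; env: 0; val: 1; req (λ-bound): 1
order of uses: req, val, key
typing: the term checks, with type (R → Q) → Q
across the five disciplines: ordered ✗ · linear ✗ · affine ✓ · relevant ✗ · unrestricted ✓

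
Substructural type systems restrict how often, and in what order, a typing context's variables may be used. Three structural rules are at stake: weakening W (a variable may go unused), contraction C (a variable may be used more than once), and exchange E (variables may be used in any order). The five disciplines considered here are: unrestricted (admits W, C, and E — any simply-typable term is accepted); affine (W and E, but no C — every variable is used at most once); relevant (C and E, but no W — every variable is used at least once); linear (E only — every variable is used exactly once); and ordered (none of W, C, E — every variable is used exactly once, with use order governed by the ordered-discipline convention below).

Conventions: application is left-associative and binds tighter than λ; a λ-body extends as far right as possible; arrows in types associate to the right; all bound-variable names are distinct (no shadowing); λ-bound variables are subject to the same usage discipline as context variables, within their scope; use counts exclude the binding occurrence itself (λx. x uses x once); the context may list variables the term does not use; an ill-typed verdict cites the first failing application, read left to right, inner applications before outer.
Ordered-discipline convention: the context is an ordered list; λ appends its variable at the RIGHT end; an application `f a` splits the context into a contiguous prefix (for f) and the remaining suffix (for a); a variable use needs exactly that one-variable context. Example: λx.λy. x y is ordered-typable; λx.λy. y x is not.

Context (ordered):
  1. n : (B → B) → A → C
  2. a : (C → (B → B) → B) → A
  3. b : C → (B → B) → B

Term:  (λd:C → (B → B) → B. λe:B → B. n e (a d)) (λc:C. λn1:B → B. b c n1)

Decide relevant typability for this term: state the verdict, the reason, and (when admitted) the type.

yes — every one of n, a, b, d, e, c, n1 appears; term : (B → B) → C
usage: n: 1; a: 1; b: 1; d [bound]: 1; e [bound]: 1; c [bound]: 1; n1 [bound]: 1
use order (left to right): n, e, a, d, b, c, n1
typing: ✓ — (B → B) → C
summary: ordered ✗, linear ✓, affine ✓, relevant ✓, unrestricted ✓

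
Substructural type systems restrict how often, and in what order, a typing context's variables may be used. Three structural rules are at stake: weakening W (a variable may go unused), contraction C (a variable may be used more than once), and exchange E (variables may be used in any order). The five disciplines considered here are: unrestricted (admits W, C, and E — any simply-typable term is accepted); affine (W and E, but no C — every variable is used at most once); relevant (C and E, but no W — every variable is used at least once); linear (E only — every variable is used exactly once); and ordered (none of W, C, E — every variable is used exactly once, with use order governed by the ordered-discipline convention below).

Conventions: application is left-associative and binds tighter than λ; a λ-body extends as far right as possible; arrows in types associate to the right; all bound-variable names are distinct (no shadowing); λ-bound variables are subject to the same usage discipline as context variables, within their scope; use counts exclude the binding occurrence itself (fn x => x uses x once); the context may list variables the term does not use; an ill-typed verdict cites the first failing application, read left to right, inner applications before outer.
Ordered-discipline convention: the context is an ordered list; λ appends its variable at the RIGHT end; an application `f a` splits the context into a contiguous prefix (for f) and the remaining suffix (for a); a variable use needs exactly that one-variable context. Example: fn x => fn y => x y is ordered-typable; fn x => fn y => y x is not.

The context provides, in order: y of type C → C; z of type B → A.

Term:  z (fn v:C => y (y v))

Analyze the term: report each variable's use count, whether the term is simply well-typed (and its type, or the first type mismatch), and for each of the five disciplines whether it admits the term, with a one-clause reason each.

variable uses: y ×2; z ×1; v (λ-bound) ×1
left-to-right use order: z, y, y, v
typing: ill-typed: argument of type C → C where B is required
ordered: ✗, a type mismatch blocks all five
linear: ✗, the type mismatch rejects it
affine: ✗, not simply typable
relevant: ✗, fails simple typing
unrestricted: ✗, a type mismatch blocks all five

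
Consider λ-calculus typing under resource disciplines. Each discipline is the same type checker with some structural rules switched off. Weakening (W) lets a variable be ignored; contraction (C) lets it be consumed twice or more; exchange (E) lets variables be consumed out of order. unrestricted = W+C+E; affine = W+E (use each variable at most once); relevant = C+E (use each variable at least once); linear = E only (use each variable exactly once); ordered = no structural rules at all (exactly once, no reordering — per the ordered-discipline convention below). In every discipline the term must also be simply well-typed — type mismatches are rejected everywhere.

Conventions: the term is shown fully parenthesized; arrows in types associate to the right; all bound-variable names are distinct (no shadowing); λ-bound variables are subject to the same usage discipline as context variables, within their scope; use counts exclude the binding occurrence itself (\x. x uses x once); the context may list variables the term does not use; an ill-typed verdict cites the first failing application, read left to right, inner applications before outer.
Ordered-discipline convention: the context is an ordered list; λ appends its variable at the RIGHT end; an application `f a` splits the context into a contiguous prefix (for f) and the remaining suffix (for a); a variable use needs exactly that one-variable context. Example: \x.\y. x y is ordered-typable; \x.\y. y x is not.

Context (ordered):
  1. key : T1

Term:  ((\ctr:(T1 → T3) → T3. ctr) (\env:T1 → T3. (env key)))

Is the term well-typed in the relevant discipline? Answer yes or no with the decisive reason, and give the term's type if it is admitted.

yes — key, ctr, env: all used, weakening unneeded; term : (T1 → T3) → T3
counts: key: 1, ctr [bound]: 1, env [bound]: 1
order of uses: ctr, env, key
typing: well-typed — term : (T1 → T3) → T3
summary: ordered ✗ · linear ✓ · affine ✓ · relevant ✓ · unrestricted ✓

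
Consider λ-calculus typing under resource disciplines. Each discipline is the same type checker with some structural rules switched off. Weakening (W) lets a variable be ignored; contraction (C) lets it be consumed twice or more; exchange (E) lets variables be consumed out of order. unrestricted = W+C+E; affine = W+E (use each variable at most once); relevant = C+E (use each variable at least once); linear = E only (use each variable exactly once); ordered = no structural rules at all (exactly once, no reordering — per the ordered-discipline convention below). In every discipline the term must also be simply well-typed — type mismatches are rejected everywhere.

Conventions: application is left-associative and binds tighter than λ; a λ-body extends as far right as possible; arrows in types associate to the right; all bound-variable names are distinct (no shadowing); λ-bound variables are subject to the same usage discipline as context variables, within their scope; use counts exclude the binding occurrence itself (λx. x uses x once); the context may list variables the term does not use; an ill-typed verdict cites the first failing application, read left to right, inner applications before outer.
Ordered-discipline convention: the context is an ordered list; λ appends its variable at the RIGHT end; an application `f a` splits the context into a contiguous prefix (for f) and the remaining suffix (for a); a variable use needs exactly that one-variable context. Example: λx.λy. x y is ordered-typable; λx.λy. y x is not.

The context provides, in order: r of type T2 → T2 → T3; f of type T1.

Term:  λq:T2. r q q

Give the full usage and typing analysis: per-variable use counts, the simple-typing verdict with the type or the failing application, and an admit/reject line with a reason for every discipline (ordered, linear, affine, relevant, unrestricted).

counts: r ×1; f ×0; q (λ-bound) ×2
use order (left to right): r, q, q
typing: ✓ — T2 → T3
ordered ✗ (q ×2 used more than once (contraction); f left unused)
linear ✗ (q ×2 used more than once (contraction); f left unused)
affine ✗ (q ×2 used more than once (contraction))
relevant ✗ (f left unused)
unrestricted ✓ (type-checks (T2 → T3) and nothing is barred)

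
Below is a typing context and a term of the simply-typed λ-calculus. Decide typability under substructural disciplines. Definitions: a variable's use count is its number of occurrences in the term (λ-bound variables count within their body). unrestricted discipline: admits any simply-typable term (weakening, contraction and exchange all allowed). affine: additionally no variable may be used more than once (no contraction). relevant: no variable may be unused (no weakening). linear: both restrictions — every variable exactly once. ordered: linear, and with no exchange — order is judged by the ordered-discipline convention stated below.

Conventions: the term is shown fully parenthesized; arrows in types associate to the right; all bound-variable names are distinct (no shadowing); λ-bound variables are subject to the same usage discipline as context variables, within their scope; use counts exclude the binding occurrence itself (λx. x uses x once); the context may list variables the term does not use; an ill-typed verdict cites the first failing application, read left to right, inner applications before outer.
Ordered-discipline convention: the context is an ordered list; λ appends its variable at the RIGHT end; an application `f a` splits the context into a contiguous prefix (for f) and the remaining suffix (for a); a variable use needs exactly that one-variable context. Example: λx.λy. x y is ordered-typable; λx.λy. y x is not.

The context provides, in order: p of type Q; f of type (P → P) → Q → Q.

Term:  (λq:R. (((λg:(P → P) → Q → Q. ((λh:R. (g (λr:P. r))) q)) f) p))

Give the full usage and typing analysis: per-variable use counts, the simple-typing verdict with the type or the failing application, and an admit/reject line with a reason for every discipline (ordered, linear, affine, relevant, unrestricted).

variable uses: p: 1, f: 1, q (λ-bound): 1, g (λ-bound): 1, h (λ-bound): 0, r (λ-bound): 1
left-to-right use order: g, r, q, f, p
typing: well-typed at R → Q
ordered ✗ (h never used (weakening))
linear ✗ (h never used (weakening))
affine ✓ (none of p, f, q, g, h, r used more than once)
relevant ✗ (h never used (weakening))
unrestricted ✓ (simply typable at R → Q; W, C, E all held)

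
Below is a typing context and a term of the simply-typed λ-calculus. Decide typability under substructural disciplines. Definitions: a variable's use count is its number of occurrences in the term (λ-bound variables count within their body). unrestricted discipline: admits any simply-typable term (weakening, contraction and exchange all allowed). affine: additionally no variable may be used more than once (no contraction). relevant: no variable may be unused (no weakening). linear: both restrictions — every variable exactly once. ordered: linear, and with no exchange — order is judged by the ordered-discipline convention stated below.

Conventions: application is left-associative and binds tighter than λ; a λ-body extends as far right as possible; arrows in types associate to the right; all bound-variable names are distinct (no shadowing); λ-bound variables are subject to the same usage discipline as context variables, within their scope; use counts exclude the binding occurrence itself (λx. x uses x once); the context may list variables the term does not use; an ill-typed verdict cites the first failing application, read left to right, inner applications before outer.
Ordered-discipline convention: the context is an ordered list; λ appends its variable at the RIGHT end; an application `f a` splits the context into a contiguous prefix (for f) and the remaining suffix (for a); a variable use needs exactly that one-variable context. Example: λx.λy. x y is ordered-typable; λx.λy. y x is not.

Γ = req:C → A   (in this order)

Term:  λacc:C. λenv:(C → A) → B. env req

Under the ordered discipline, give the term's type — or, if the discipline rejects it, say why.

not well-typed under ordered — acc never used (weakening)
variable uses: req=1; acc (bound)=0; env (bound)=1
left-to-right use order: env, req
typing: well-typed at C → ((C → A) → B) → B
across the five disciplines: ordered ✗ | linear ✗ | affine ✓ | relevant ✗ | unrestricted ✓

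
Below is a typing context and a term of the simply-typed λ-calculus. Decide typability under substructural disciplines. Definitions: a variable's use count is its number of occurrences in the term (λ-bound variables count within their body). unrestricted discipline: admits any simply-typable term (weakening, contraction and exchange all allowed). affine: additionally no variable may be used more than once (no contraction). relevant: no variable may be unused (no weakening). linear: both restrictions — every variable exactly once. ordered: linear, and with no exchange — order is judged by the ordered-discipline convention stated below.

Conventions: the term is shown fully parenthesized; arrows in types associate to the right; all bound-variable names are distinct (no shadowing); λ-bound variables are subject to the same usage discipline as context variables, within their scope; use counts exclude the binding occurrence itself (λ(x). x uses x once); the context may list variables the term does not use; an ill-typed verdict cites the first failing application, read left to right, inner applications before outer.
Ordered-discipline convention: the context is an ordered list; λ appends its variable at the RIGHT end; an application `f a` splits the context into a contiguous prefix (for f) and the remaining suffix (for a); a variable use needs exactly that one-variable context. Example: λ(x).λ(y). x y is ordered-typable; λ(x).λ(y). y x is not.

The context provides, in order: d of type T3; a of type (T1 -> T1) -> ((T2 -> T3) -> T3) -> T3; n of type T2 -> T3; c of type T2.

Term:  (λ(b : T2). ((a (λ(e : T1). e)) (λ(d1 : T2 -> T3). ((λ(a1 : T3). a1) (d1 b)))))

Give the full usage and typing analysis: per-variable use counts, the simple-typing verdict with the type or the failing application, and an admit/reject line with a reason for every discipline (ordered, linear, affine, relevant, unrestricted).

use counts: d ×0, a ×1, n ×0, c ×0, b (λ-bound) ×1, e (λ-bound) ×1, d1 (λ-bound) ×1, a1 (λ-bound) ×1
uses in reading order: a, e, a1, d1, b
typing: well-typed — term : T2 -> T3
ordered: ✗ — d, n, c left unused
linear: ✗ — d, n, c left unused
affine: ✓ — none of d, a, n, c, b, e, d1, a1 used more than once
relevant: ✗ — d, n, c left unused
unrestricted: ✓ — type-checks (T2 -> T3) and nothing is barred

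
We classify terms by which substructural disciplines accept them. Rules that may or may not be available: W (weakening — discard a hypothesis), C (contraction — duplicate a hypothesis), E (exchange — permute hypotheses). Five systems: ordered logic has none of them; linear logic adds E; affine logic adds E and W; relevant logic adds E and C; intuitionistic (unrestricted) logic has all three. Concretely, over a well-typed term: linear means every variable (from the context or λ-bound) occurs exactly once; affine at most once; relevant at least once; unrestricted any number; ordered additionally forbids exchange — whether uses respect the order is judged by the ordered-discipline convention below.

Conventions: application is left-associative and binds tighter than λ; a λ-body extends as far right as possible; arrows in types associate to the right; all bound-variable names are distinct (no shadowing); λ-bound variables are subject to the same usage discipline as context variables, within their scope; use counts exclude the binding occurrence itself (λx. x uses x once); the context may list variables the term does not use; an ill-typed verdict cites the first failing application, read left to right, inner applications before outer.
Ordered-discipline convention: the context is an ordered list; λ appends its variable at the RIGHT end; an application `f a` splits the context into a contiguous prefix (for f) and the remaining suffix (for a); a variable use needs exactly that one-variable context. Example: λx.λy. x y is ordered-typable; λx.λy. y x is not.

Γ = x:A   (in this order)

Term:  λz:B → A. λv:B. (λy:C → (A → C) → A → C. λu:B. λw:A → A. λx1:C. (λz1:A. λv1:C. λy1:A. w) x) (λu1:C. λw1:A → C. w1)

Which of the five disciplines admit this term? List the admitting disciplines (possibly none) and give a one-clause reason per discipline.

accepted by: affine, unrestricted
use counts: x: 1×, z [bound]: 0×, v [bound]: 0×, y [bound]: 0×, u [bound]: 0×, w [bound]: 1×, x1 [bound]: 0×, z1 [bound]: 0×, v1 [bound]: 0×, y1 [bound]: 0×, u1 [bound]: 0×, w1 [bound]: 1×
use order (left to right): w, x, w1
typing: well-typed at (B → A) → B → B → (A → A) → C → C → A → A → A
ordered: ✗, unused: z, v, y, u, x1, z1, v1, y1, u1 — weakening required
linear: ✗, unused: z, v, y, u, x1, z1, v1, y1, u1 — weakening required
affine: ✓, at most one use each (x, z, v, y, u, w, x1, z1, v1, y1, u1, w1)
relevant: ✗, unused: z, v, y, u, x1, z1, v1, y1, u1 — weakening required
unrestricted: ✓, simply typable at (B → A) → B → B → (A → A) → C → C → A → A → A; W, C, E all held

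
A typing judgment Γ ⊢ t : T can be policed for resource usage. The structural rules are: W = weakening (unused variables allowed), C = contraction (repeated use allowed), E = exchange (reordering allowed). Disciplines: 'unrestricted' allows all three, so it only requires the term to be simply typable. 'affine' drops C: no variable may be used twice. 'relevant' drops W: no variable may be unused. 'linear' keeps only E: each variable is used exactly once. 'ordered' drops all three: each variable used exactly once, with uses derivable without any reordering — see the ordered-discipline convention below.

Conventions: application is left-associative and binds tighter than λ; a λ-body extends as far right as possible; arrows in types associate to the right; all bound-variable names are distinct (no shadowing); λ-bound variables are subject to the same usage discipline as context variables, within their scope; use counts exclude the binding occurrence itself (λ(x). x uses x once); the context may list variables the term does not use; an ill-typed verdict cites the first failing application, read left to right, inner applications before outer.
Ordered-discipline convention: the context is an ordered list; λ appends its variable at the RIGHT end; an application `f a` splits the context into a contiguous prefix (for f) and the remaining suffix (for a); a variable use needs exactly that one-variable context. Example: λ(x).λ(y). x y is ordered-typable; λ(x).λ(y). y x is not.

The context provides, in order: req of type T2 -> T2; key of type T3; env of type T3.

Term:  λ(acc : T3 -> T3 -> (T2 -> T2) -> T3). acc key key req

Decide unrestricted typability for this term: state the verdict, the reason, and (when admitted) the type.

yes — well-typed at (T3 -> T3 -> (T2 -> T2) -> T3) -> T3; no restrictions here; term : (T3 -> T3 -> (T2 -> T2) -> T3) -> T3
use counts: req: 1×, key: 2×, env: 0×, acc (bound): 1×
order of uses: acc, key, key, req
typing: ✓ — (T3 -> T3 -> (T2 -> T2) -> T3) -> T3
all disciplines: ordered ✗ · linear ✗ · affine ✗ · relevant ✗ · unrestricted ✓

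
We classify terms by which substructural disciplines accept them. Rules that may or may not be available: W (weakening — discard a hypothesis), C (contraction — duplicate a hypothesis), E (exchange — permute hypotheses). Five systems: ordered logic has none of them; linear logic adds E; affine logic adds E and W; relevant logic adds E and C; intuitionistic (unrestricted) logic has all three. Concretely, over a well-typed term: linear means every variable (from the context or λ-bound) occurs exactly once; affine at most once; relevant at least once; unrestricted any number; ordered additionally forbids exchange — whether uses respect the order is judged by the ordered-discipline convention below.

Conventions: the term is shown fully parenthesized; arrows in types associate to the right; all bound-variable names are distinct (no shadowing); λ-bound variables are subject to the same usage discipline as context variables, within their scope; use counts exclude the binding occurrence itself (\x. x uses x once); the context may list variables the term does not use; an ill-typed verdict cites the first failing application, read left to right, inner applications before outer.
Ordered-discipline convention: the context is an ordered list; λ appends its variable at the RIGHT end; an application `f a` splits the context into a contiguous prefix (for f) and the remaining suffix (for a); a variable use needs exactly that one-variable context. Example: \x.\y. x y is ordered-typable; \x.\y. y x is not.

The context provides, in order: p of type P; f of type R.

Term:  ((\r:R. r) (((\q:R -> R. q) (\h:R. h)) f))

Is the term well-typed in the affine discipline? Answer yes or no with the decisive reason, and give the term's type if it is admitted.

yes — at most one use each (p, f, r, q, h); term : R
variable uses: p=0; f=1; r [bound]=1; q [bound]=1; h [bound]=1
use order (left to right): r, q, h, f
typing: well-typed at R
per-discipline verdicts: ordered ✗, linear ✗, affine ✓, relevant ✗, unrestricted ✓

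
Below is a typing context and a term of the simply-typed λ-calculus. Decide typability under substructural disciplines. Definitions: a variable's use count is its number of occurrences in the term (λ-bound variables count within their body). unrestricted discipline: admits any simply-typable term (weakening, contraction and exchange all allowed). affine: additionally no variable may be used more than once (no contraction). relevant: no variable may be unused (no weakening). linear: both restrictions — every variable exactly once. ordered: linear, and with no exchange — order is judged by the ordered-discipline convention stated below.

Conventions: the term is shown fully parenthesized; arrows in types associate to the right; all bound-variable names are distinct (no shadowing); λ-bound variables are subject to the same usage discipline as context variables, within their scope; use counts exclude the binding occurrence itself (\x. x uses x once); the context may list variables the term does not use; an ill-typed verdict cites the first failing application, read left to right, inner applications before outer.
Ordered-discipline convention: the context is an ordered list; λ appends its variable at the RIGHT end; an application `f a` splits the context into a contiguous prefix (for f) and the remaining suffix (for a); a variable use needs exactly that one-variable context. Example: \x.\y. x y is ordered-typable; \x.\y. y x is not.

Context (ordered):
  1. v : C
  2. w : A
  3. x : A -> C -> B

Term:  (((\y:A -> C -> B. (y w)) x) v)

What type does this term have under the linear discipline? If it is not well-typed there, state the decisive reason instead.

term : B
variable uses: v=1, w=1, x=1, y [bound]=1
uses in reading order: y, w, x, v
typing: well-typed — term : B
per-discipline verdicts: ordered ✗; linear ✓; affine ✓; relevant ✓; unrestricted ✓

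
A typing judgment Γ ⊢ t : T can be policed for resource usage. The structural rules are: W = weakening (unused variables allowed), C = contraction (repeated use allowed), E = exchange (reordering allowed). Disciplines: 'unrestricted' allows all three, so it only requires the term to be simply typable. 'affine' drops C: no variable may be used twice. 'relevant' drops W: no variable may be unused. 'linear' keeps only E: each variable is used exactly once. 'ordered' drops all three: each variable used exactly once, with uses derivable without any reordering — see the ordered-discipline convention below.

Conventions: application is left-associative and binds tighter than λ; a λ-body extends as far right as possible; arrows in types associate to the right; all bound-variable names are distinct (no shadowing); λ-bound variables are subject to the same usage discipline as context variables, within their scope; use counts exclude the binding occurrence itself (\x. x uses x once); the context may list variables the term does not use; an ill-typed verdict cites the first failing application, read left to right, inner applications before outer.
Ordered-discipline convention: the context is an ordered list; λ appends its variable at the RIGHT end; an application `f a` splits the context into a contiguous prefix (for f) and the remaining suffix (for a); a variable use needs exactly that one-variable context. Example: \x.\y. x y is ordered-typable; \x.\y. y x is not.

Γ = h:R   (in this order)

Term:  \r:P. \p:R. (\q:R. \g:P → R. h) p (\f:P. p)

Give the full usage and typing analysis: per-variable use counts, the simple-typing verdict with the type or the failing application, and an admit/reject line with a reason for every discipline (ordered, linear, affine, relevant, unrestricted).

counts: h ×1, r [bound] ×0, p [bound] ×2, q [bound] ×0, g [bound] ×0, f [bound] ×0
left-to-right use order: h, p, p
typing: well-typed — term : P → R → R
ordered: ✗ — needs contraction — p ×2; unused: r, q, g, f — weakening required
linear: ✗ — needs contraction — p ×2; unused: r, q, g, f — weakening required
affine: ✗ — needs contraction — p ×2
relevant: ✗ — unused: r, q, g, f — weakening required
unrestricted: ✓ — simply typable at P → R → R; W, C, E all held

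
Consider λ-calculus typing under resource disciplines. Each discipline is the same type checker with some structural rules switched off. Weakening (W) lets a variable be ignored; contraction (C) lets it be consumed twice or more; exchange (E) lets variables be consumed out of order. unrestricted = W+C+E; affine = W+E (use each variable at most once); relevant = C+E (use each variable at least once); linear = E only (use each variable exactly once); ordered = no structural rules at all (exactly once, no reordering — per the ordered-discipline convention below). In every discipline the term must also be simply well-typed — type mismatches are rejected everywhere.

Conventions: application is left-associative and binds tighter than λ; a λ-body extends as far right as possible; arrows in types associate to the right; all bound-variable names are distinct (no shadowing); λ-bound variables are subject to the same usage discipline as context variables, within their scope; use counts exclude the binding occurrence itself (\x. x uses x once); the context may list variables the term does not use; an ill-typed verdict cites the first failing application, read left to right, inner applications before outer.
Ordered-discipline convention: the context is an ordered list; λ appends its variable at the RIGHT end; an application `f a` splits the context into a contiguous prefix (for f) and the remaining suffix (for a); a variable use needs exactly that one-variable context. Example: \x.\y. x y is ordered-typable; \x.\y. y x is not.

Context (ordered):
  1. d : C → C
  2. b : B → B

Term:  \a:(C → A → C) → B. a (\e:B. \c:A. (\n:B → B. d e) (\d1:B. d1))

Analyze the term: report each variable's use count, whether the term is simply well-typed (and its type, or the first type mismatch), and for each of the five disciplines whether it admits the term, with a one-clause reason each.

usage: d: 1, b: 0, a (bound): 1, e (bound): 1, c (bound): 0, n (bound): 0, d1 (bound): 1
left-to-right use order: a, d, e, d1
typing: ill-typed: an application expects C but receives B
ordered ✗ (the type mismatch rejects it)
linear ✗ (not simply typable)
affine ✗ (fails simple typing)
relevant ✗ (a type mismatch blocks all five)
unrestricted ✗ (the type mismatch rejects it)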